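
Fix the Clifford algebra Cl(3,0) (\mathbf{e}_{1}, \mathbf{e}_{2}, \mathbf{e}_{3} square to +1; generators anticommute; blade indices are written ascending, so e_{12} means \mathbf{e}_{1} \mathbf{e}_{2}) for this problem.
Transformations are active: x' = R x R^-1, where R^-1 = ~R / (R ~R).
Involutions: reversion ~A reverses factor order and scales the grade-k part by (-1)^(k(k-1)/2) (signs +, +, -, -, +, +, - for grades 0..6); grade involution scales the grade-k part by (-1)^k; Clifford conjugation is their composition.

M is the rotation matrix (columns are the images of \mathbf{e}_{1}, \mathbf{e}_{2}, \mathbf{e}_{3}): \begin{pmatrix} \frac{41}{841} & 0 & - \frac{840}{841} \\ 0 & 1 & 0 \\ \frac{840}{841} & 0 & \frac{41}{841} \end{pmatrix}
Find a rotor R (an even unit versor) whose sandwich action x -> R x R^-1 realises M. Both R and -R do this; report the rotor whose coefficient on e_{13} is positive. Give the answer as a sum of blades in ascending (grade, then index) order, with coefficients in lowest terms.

Method: write R = a + b12*e_{12} + b13*e_{13} + b23*e_{23} with a^2 + b12^2 + b13^2 + b23^2 = 1 (so R^-1 = ~R). Expanding the columns R e_j ~R gives tr M = 4a^2 - 1 and, from the antisymmetric part, M21 - M12 = -4a*b12, M13 - M31 = 4a*b13, M32 - M23 = -4a*b23.
Here tr M = \frac{923}{841}, so a^2 = (1 + tr M)/4 = \frac{441}{841} and a = ±\frac{21}{29}. Taking a = \frac{21}{29}: M21 - M12 = 0, M13 - M31 = -\frac{1680}{841}, M32 - M23 = 0, giving b12 = 0, b13 = -\frac{20}{29}, b23 = 0, i.e. R = \frac{21}{29} - \frac{20}{29} e_{13}.
Its e_{13} coefficient is negative, so report the other preimage -R.
Answer: -\frac{21}{29} + \frac{20}{29} e_{13}. Sheet selection: the two-to-one cover makes ±R indistinguishable at the matrix level (trace \frac{923}{841}), so uniqueness comes from the required sign on e_{13}.


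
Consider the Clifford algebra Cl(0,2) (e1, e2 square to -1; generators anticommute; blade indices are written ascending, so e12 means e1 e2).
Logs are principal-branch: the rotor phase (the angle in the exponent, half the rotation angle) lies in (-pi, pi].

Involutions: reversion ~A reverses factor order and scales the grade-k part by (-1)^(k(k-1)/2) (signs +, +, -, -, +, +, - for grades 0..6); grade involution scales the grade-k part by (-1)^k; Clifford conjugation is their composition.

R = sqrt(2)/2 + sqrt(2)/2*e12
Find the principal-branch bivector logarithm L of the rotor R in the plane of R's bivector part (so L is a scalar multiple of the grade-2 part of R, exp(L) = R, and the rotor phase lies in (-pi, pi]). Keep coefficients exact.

The scalar part of R is sqrt(2)/2, which fixes the principal-branch rotor phase; the unit plane is then the bivector part divided by the sine of that phase, and L is that plane scaled by the phase.
Concretely: cos(phase) = sqrt(2)/2 gives phase = ±pi/4, and since phase/sin(phase) is even the sign is immaterial: L = (phase/sin(phase)) * <R>_2 = (sqrt(2)*pi/4) * <R>_2.
Answer: pi/4*e12


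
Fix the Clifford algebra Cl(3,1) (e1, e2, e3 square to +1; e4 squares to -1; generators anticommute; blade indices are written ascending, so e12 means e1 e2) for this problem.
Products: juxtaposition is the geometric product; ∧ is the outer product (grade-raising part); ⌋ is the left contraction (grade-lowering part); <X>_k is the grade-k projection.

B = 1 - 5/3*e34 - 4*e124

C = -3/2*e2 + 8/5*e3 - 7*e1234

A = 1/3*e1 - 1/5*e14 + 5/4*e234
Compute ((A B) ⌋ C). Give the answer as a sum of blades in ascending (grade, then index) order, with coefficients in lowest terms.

step 1: 1/3*e1 - 173/60*e2 - 14/3*e13 - 1/5*e14 - 4/3*e24 - 5/9*e134 + 5/4*e234
step 2: 173/40 + 35/4*e1 + 35/9*e2 - 28/3*e13 + 7/5*e23 + 98/3*e24 - 1211/60*e134 - 7/3*e234
Answer: 173/40 + 35/4*e1 + 35/9*e2 - 28/3*e13 + 7/5*e23 + 98/3*e24 - 1211/60*e134 - 7/3*e234


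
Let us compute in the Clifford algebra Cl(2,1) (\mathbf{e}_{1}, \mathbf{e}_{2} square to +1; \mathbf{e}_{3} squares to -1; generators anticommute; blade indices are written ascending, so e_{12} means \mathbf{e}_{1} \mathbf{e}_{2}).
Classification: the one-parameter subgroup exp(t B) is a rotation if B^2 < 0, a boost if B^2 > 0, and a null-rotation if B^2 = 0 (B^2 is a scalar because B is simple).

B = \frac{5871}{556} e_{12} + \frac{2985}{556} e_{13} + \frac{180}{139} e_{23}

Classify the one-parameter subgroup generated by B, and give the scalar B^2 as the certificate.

B^2 term by term: the squares give (\frac{5871}{556})^2*(e_{12})^2 + (\frac{2985}{556})^2*(e_{13})^2 + (\frac{180}{139})^2*(e_{23})^2 = \frac{34468641}{309136}*(-1) + \frac{8910225}{309136}*(+1) + \frac{32400}{19321}*(+1) = -81 (each basis 2-blade squares to minus the product of its generators' squares); cross terms between blades sharing an index anticommute and cancel. So B^2 = -81.
Answer: rotation, certificate B^2 = -81. Because -81 is invariant under every versor sandwich, the classification follows from its sign alone.


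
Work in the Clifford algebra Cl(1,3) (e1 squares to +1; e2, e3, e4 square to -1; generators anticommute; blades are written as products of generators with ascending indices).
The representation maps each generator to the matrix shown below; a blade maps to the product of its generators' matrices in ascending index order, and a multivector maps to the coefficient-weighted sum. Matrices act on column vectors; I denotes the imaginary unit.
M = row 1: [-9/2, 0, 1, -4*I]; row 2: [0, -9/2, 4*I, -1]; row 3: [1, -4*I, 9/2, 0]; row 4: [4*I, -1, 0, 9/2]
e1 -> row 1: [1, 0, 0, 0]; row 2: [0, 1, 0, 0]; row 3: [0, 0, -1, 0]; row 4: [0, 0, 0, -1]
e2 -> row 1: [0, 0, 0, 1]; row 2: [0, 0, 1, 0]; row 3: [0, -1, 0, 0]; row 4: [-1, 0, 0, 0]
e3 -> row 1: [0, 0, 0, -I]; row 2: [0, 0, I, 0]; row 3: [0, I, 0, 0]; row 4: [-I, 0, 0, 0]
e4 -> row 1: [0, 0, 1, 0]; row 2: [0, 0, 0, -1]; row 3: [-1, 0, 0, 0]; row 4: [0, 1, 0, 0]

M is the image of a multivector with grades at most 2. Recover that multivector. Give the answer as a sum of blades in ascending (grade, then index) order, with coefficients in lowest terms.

Method: the blade images are trace-orthogonal — tr(rho(e_A) rho(e_B)^-1) = 4 if A = B and 0 otherwise — and rho(e_A)^-1 = (e_A)^2 * rho(e_A) with (e_A)^2 = +1 or -1, so the coefficient of e_A in the preimage is (e_A)^2 * tr(M rho(e_A))/4.
Nonzero projections over blades of grade <= 2: e1: (e1)^2 = +1, tr(M rho(e1)) = -18, coefficient -9/2; e1 e3: (e1 e3)^2 = +1, tr(M rho(e1 e3)) = 16, coefficient 4; e1 e4: (e1 e4)^2 = +1, tr(M rho(e1 e4)) = 4, coefficient 1. Every other blade of grade <= 2 projects to 0.
Answer: -9/2*e1 + 4*e1 e3 + e1 e4


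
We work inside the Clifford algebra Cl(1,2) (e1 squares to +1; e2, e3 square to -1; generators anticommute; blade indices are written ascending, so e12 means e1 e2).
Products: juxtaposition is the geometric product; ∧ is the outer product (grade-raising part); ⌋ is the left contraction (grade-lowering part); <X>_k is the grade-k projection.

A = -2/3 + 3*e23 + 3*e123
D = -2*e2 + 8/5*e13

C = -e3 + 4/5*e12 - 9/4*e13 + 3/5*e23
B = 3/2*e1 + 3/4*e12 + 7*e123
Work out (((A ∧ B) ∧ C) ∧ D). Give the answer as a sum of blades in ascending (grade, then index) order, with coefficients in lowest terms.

step 1: -e1 - 1/2*e12 - 1/6*e123
step 2: e13 - 1/10*e123
step 3: 2*e123
Answer: 2*e123


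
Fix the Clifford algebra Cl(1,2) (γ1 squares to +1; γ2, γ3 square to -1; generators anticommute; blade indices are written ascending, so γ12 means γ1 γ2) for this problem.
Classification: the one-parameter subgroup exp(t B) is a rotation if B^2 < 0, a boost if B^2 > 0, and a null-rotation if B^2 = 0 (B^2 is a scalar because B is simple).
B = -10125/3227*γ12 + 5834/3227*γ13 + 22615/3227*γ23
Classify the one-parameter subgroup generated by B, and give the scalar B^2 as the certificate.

B^2 term by term: the squares give (-10125/3227)^2*(γ12)^2 + (5834/3227)^2*(γ13)^2 + (22615/3227)^2*(γ23)^2 = 102515625/10413529*(+1) + 34035556/10413529*(+1) + 511438225/10413529*(-1) = -36 (each basis 2-blade squares to minus the product of its generators' squares); cross terms between blades sharing an index anticommute and cancel. So B^2 = -36.
Answer: rotation, certificate B^2 = -36. Key observation: B^2 = -36 is a conjugation invariant, so its sign decides the class regardless of the surface form of B.


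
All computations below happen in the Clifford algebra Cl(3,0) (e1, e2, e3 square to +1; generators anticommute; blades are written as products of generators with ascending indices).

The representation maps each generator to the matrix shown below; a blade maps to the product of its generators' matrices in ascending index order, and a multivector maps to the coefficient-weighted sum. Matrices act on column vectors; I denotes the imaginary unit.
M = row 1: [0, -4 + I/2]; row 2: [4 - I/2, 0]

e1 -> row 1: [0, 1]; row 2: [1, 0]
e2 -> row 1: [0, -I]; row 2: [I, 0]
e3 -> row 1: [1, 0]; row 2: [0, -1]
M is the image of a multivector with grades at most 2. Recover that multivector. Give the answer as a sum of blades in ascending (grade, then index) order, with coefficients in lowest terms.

Method: 1, rho(e1), rho(e2), rho(e3) form a trace-orthogonal basis of the 2x2 complex matrices (tr(X Y) = 2 if X = Y, else 0), so M = m0*1 + m1*rho(e1) + m2*rho(e2) + m3*rho(e3) with m0 = tr(M)/2 = 0, m1 = tr(M rho(e1))/2 = 0, m2 = tr(M rho(e2))/2 = -1/2 - 4*I, m3 = tr(M rho(e3))/2 = 0.
Multiplying table entries, the bivector images are rho(e1 e2) = I*rho(e3), rho(e1 e3) = -I*rho(e2), rho(e2 e3) = I*rho(e1); with real blade coefficients the real parts of m0..m3 are the coefficients of 1, e1, e2, e3 and the imaginary parts give the bivectors (e2 e3: Im m1, e1 e3: -Im m2, e1 e2: Im m3).
Answer: -1/2*e2 + 4*e1 e3


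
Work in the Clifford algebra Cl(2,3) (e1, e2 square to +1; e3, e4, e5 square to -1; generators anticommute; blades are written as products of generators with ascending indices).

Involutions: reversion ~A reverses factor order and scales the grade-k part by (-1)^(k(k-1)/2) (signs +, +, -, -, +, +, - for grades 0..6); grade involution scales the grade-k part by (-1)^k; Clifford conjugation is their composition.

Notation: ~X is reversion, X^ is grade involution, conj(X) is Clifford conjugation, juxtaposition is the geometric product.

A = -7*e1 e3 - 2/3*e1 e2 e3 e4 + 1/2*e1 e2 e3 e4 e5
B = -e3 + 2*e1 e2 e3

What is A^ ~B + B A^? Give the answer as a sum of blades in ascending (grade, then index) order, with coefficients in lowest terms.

first term: -7*e1 - 14*e2 - 4/3*e4 + e4 e5 + 2/3*e1 e2 e4 - 1/2*e1 e2 e4 e5
second term: 7*e1 + 14*e2 - 4/3*e4 - e4 e5 - 2/3*e1 e2 e4 - 1/2*e1 e2 e4 e5
Answer: -8/3*e4 - e1 e2 e4 e5


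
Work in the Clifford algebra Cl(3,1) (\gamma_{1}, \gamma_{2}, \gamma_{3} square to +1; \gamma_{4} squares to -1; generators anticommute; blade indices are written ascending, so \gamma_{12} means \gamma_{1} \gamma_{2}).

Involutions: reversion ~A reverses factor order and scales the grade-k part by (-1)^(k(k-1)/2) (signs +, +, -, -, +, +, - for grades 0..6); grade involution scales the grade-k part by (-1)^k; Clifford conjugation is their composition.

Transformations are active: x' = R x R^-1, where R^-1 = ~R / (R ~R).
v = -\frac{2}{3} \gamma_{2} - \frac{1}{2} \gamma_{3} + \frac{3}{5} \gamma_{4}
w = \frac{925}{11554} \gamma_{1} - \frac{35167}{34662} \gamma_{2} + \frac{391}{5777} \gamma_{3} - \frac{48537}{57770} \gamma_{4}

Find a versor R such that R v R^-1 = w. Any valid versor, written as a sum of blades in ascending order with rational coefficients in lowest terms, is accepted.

Since q(v) = q(w) = \frac{301}{900}, the sum R = v + w = \frac{925}{11554} \gamma_{1} - \frac{19425}{11554} \gamma_{2} - \frac{4995}{11554} \gamma_{3} - \frac{2775}{11554} \gamma_{4} does the job whenever invertible.
Answer: \frac{925}{11554} \gamma_{1} - \frac{19425}{11554} \gamma_{2} - \frac{4995}{11554} \gamma_{3} - \frac{2775}{11554} \gamma_{4}


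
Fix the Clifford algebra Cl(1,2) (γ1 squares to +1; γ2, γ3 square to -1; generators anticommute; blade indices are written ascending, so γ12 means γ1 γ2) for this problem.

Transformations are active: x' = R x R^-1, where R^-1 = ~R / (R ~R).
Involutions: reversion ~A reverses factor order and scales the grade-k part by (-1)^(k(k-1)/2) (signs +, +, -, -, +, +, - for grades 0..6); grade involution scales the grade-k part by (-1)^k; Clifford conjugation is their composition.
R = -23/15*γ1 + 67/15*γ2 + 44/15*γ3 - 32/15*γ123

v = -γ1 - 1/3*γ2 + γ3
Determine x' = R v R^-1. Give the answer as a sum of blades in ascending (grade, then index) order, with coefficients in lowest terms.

~R = -23/15*γ1 + 67/15*γ2 + 44/15*γ3 + 32/15*γ123, and R ~R = -1624/75, so R^-1 = ~R / (-1624/75).
R v = 4/45 + 64/9*γ12 + 19/9*γ13 + 341/45*γ23
Answer: 218/87*γ1 + 62/87*γ2 - 211/87*γ3


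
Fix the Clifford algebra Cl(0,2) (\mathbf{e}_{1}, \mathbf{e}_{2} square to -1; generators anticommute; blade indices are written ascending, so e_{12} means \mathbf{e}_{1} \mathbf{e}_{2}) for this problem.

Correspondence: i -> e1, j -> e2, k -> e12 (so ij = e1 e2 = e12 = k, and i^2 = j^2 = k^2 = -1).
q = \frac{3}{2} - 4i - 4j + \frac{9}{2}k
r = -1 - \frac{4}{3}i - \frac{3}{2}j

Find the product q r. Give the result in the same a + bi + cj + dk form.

In blades: q = \frac{3}{2} - 4 e_{1} - 4 e_{2} + \frac{9}{2} e_{12}, r = -1 - \frac{4}{3} e_{1} - \frac{3}{2} e_{2}.
Distribute q over r term by term (generator squares from the signature, products reordered to ascending indices): (\frac{3}{2})*r = -\frac{3}{2} - 2 e_{1} - \frac{9}{4} e_{2}; (-4 e_{1})*r = -\frac{16}{3} + 4 e_{1} + 6 e_{12}; (-4 e_{2})*r = -6 + 4 e_{2} - \frac{16}{3} e_{12}; (\frac{9}{2} e_{12})*r = \frac{27}{4} e_{1} - 6 e_{2} - \frac{9}{2} e_{12}.
Sum: -\frac{77}{6} + \frac{35}{4} e_{1} - \frac{17}{4} e_{2} - \frac{23}{6} e_{12}; translating back through the correspondence:
Answer: -\frac{77}{6} + \frac{35}{4}i - \frac{17}{4}j - \frac{23}{6}k


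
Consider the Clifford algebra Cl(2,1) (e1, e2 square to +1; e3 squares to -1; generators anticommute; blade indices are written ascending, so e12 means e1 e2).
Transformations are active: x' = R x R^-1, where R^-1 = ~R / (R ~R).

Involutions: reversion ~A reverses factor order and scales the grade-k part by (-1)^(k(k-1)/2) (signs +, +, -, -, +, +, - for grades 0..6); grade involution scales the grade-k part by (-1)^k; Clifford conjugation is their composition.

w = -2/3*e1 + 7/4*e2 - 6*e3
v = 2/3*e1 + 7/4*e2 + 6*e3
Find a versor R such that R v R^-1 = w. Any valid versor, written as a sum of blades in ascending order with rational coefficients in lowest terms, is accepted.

A norm check does it: q(v) = q(w) = -4679/144, hence R = v + w = 7/2*e2 realises the map — parallel part kept, (v - w)/2 negated, v carried to w.
Answer: 7/2*e2


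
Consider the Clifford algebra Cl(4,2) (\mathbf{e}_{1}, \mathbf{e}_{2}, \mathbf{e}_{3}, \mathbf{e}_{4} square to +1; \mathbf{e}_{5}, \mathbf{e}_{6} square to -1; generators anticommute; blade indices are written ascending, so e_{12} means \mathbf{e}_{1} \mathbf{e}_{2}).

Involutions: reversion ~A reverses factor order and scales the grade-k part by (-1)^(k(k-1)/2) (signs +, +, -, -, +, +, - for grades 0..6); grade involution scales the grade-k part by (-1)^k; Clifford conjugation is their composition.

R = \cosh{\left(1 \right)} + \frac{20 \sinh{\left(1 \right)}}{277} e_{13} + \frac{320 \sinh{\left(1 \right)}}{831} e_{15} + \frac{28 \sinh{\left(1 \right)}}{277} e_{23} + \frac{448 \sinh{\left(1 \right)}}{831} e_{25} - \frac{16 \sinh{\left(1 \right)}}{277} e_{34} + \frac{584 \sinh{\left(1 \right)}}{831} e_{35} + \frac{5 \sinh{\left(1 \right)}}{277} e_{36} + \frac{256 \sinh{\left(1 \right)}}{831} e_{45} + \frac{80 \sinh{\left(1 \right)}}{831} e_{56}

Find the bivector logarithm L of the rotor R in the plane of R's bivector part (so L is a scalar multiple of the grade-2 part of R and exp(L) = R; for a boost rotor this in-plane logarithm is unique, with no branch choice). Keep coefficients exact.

The scalar part of R is \cosh{\left(1 \right)}, which fixes the rapidity magnitude through cosh (cosh is even, so it cannot fix the sign — the bivector part carries that); dividing the bivector part by sinh of the rapidity gives the plane, and L = rapidity * plane, where the joint sign ambiguity of (rapidity, plane) cancels in the product.
Concretely: cosh(rapidity) = \cosh{\left(1 \right)} gives rapidity = ±1, and since rapidity/sinh(rapidity) is even the sign is immaterial: L = (rapidity/sinh(rapidity)) * <R>_2 = (\frac{1}{\sinh{\left(1 \right)}}) * <R>_2.
Answer: \frac{20}{277} e_{13} + \frac{320}{831} e_{15} + \frac{28}{277} e_{23} + \frac{448}{831} e_{25} - \frac{16}{277} e_{34} + \frac{584}{831} e_{35} + \frac{5}{277} e_{36} + \frac{256}{831} e_{45} + \frac{80}{831} e_{56}


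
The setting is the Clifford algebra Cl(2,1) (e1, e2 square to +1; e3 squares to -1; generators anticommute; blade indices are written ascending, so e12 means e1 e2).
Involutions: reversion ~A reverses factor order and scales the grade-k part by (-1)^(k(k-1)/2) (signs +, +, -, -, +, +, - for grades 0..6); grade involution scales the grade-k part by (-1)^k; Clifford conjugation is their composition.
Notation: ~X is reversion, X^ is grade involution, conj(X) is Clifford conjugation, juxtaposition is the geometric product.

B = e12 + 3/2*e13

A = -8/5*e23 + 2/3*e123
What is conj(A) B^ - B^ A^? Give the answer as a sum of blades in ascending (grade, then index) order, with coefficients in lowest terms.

first term: -e2 - 2/3*e3 - 12/5*e12 - 8/5*e13
second term: e2 + 2/3*e3 - 12/5*e12 - 8/5*e13
Answer: -2*e2 - 4/3*e3


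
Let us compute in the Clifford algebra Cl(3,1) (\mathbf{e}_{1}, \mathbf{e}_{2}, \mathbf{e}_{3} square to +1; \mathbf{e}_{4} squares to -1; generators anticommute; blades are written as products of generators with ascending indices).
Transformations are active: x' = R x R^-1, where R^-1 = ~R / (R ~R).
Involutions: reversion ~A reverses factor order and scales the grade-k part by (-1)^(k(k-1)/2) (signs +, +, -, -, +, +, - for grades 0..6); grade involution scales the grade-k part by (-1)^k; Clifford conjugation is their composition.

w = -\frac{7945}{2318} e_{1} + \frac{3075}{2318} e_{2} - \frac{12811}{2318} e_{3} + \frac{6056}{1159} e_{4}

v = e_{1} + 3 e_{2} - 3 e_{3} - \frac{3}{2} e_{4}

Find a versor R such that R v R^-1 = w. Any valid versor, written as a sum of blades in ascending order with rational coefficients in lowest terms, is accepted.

Since q(v) = q(w) = \frac{67}{4}, the sum R = v + w = -\frac{5627}{2318} e_{1} + \frac{10029}{2318} e_{2} - \frac{19765}{2318} e_{3} + \frac{8635}{2318} e_{4} does the job whenever invertible.
Answer: -\frac{5627}{2318} e_{1} + \frac{10029}{2318} e_{2} - \frac{19765}{2318} e_{3} + \frac{8635}{2318} e_{4}


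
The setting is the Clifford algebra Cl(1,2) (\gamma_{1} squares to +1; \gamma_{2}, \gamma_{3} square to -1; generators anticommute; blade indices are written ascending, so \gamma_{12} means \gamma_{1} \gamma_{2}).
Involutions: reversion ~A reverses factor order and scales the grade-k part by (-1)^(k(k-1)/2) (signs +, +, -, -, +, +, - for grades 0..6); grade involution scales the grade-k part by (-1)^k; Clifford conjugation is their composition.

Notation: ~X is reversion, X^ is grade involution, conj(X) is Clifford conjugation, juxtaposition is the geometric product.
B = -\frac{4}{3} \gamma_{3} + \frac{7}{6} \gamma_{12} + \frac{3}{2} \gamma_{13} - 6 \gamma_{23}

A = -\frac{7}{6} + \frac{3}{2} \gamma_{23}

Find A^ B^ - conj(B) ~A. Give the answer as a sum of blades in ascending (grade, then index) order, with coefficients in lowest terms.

first term: 9 - 2 \gamma_{2} - \frac{14}{9} \gamma_{3} - \frac{65}{18} \gamma_{12} + 7 \gamma_{23}
second term: 9 - 2 \gamma_{2} - \frac{14}{9} \gamma_{3} + \frac{65}{18} \gamma_{12} - 7 \gamma_{23}
Answer: -\frac{65}{9} \gamma_{12} + 14 \gamma_{23}


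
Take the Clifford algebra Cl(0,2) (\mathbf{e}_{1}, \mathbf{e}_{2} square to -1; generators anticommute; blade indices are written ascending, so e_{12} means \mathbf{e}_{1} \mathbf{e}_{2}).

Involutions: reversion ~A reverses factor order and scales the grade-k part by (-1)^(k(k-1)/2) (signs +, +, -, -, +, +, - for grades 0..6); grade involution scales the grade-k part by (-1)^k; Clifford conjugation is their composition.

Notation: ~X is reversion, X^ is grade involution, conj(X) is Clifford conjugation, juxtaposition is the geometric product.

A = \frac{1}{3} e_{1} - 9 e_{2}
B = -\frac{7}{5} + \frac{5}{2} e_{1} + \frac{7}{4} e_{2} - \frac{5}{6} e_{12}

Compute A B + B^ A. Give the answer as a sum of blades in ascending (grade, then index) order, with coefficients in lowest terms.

first term: \frac{179}{12} + \frac{211}{30} e_{1} + \frac{1159}{90} e_{2} + \frac{277}{12} e_{12}
second term: -\frac{179}{12} - \frac{239}{30} e_{1} + \frac{1109}{90} e_{2} + \frac{277}{12} e_{12}
Answer: -\frac{14}{15} e_{1} + \frac{126}{5} e_{2} + \frac{277}{6} e_{12}


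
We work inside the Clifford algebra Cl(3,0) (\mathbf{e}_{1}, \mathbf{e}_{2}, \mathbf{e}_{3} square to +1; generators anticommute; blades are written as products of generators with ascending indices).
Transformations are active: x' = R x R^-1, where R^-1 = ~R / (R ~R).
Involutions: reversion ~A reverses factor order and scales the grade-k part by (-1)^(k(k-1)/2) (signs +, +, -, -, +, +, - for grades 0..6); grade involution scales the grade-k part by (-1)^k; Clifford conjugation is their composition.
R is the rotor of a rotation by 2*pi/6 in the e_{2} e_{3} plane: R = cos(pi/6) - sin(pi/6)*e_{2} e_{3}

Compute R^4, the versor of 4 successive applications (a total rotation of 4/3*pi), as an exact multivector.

The rotor phase is half the rotation angle and phases add under composition, so 4 steps in the e_{2} e_{3} plane accumulate phase 4*(pi/6) = \frac{2 \pi}{3}: R^4 = cos(\frac{2 \pi}{3}) - sin(\frac{2 \pi}{3})*e_{2} e_{3}.
cos(\frac{2 \pi}{3}) = - \frac{1}{2} and sin(\frac{2 \pi}{3}) = \frac{\sqrt{3}}{2}, so R^4 = -\frac{1}{2} - \frac{\sqrt{3}}{2} e_{2} e_{3}. The net rotation is 4/3*pi; the rotor keeps the half-angle phase exactly.
Answer: -\frac{1}{2} - \frac{\sqrt{3}}{2} e_{2} e_{3}


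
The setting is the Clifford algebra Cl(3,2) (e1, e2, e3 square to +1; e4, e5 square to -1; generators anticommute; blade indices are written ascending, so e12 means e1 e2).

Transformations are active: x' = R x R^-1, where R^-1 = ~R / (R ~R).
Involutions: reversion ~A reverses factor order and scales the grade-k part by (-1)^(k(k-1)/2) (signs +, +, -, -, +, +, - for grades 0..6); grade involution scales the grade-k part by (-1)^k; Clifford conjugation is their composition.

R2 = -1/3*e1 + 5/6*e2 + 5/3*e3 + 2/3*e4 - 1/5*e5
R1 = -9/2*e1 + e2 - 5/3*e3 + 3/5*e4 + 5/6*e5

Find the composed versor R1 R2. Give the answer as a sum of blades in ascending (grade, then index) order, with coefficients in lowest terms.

Distribute over the terms of R1 (each basis-blade product reordered to ascending indices, repeated generators contracted through their squares):
(-9/2*e1) R2 = 3/2 - 15/4*e12 - 15/2*e13 - 3*e14 + 9/10*e15
(e2) R2 = 5/6 + 1/3*e12 + 5/3*e23 + 2/3*e24 - 1/5*e25
(-5/3*e3) R2 = -25/9 - 5/9*e13 + 25/18*e23 - 10/9*e34 + 1/3*e35
(3/5*e4) R2 = -2/5 + 1/5*e14 - 1/2*e24 - e34 - 3/25*e45
(5/6*e5) R2 = 1/6 + 5/18*e15 - 25/36*e25 - 25/18*e35 - 5/9*e45
Summing the partial products and collecting blades:
Answer: -61/90 - 41/12*e12 - 145/18*e13 - 14/5*e14 + 53/45*e15 + 55/18*e23 + 1/6*e24 - 161/180*e25 - 19/9*e34 - 19/18*e35 - 152/225*e45


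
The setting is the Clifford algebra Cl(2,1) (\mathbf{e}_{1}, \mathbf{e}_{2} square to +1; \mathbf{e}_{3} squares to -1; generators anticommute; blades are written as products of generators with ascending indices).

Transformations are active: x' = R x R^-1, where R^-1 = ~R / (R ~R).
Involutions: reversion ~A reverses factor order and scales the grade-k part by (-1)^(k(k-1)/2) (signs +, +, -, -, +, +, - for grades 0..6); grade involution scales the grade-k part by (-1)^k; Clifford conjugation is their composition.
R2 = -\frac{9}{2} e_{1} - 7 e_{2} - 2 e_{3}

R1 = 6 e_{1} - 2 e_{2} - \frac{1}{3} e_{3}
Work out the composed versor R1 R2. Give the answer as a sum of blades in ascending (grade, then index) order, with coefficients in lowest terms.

Distribute over the terms of R1 (each basis-blade product reordered to ascending indices, repeated generators contracted through their squares):
(6 e_{1}) R2 = -27 - 42 e_{1} e_{2} - 12 e_{1} e_{3}
(-2 e_{2}) R2 = 14 - 9 e_{1} e_{2} + 4 e_{2} e_{3}
(-\frac{1}{3} e_{3}) R2 = -\frac{2}{3} - \frac{3}{2} e_{1} e_{3} - \frac{7}{3} e_{2} e_{3}
Summing the partial products and collecting blades:
Answer: -\frac{41}{3} - 51 e_{1} e_{2} - \frac{27}{2} e_{1} e_{3} + \frac{5}{3} e_{2} e_{3}


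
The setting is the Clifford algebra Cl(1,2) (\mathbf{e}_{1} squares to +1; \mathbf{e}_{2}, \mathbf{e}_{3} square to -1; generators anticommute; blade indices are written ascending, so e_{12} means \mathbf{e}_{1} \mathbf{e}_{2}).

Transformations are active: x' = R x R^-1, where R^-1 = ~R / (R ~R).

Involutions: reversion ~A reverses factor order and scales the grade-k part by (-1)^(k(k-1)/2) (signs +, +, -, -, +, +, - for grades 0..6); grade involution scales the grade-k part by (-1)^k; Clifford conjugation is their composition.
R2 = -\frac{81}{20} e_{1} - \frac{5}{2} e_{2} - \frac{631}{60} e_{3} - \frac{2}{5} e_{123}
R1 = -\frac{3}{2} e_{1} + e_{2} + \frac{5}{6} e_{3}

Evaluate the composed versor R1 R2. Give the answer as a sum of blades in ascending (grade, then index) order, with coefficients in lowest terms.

Distribute over the terms of R1 (each basis-blade product reordered to ascending indices, repeated generators contracted through their squares):
(-\frac{3}{2} e_{1}) R2 = \frac{243}{40} + \frac{15}{4} e_{12} + \frac{631}{40} e_{13} + \frac{3}{5} e_{23}
(e_{2}) R2 = \frac{5}{2} + \frac{81}{20} e_{12} - \frac{2}{5} e_{13} - \frac{631}{60} e_{23}
(\frac{5}{6} e_{3}) R2 = \frac{631}{72} + \frac{1}{3} e_{12} + \frac{27}{8} e_{13} + \frac{25}{12} e_{23}
Summing the partial products and collecting blades:
Answer: \frac{3121}{180} + \frac{122}{15} e_{12} + \frac{75}{4} e_{13} - \frac{47}{6} e_{23}


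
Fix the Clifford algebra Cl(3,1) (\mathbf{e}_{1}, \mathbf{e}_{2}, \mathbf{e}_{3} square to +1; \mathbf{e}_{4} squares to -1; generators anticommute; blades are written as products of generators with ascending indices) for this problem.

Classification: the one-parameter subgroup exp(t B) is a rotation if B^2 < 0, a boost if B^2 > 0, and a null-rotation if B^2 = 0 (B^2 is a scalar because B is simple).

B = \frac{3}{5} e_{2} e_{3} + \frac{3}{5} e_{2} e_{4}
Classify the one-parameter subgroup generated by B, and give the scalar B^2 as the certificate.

B^2 term by term: the squares give (\frac{3}{5})^2*(e_{2} e_{3})^2 + (\frac{3}{5})^2*(e_{2} e_{4})^2 = \frac{9}{25}*(-1) + \frac{9}{25}*(+1) = 0 (each basis 2-blade squares to minus the product of its generators' squares); cross terms between blades sharing an index anticommute and cancel. So B^2 = 0.
Answer: null-rotation, certificate B^2 = 0. The scalar 0 is the complete invariant here: its sign names the subgroup type.


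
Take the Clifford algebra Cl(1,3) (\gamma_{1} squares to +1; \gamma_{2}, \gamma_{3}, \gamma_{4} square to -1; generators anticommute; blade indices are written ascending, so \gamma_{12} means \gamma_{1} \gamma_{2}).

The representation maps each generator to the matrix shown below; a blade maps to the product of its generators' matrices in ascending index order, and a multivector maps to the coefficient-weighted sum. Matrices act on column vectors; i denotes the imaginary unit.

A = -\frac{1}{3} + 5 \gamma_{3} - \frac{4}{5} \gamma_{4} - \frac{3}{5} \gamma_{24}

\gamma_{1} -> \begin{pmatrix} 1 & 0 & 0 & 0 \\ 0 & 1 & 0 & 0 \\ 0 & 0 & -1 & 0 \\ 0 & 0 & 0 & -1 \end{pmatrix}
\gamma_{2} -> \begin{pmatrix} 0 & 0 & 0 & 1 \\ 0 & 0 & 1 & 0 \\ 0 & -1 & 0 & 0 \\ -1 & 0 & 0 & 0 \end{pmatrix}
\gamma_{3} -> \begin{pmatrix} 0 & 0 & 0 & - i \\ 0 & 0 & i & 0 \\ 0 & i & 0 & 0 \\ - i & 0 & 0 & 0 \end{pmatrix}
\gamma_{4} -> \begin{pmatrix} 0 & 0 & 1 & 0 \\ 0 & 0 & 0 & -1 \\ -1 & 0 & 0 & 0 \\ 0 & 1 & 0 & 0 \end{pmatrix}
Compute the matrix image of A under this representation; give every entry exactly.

Bivector images (products of the table entries): rho(\gamma_{24}) = rho(\gamma_{2})rho(\gamma_{4}) = \begin{pmatrix} 0 & 1 & 0 & 0 \\ -1 & 0 & 0 & 0 \\ 0 & 0 & 0 & 1 \\ 0 & 0 & -1 & 0 \end{pmatrix}.
M = (-\frac{1}{3})*1 + (5)*rho(\gamma_{3}) + (-\frac{4}{5})*rho(\gamma_{4}) + (-\frac{3}{5})*rho(\gamma_{24}), summed entrywise (1 is the identity matrix):
Answer: \begin{pmatrix} - \frac{1}{3} & - \frac{3}{5} & - \frac{4}{5} & - 5 i \\ \frac{3}{5} & - \frac{1}{3} & 5 i & \frac{4}{5} \\ \frac{4}{5} & 5 i & - \frac{1}{3} & - \frac{3}{5} \\ - 5 i & - \frac{4}{5} & \frac{3}{5} & - \frac{1}{3} \end{pmatrix}


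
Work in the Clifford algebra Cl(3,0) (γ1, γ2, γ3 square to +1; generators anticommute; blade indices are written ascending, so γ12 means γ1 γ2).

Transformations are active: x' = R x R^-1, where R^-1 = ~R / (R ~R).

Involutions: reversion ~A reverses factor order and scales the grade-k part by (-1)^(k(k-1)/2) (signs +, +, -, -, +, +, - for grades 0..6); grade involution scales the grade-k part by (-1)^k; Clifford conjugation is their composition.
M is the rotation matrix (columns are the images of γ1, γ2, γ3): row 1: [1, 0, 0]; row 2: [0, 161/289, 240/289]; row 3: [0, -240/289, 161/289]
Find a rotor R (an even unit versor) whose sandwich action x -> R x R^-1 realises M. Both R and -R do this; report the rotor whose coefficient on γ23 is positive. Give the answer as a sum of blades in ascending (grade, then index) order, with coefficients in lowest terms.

Method: write R = a + b12*γ12 + b13*γ13 + b23*γ23 with a^2 + b12^2 + b13^2 + b23^2 = 1 (so R^-1 = ~R). Expanding the columns R e_j ~R gives tr M = 4a^2 - 1 and, from the antisymmetric part, M21 - M12 = -4a*b12, M13 - M31 = 4a*b13, M32 - M23 = -4a*b23.
Here tr M = 611/289, so a^2 = (1 + tr M)/4 = 225/289 and a = ±15/17. Taking a = 15/17: M21 - M12 = 0, M13 - M31 = 0, M32 - M23 = -480/289, giving b12 = 0, b13 = 0, b23 = 8/17, i.e. R = 15/17 + 8/17*γ23.
Its γ23 coefficient is already positive.
Answer: 15/17 + 8/17*γ23. Key observation: the double cover Spin(3) -> SO(3) sends R and -R to the same matrix (trace 611/289 here), so the stated sign of the γ23 coefficient is what selects one sheet.


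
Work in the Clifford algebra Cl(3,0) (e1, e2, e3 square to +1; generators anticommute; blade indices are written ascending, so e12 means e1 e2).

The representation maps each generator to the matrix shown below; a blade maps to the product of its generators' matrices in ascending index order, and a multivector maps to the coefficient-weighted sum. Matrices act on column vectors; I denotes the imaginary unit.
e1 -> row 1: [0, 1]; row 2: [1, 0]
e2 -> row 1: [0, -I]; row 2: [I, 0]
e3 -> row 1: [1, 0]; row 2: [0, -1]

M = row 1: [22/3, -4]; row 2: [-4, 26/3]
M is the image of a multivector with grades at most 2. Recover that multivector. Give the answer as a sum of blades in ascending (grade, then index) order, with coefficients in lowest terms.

Method: 1, rho(e1), rho(e2), rho(e3) form a trace-orthogonal basis of the 2x2 complex matrices (tr(X Y) = 2 if X = Y, else 0), so M = m0*1 + m1*rho(e1) + m2*rho(e2) + m3*rho(e3) with m0 = tr(M)/2 = 8, m1 = tr(M rho(e1))/2 = -4, m2 = tr(M rho(e2))/2 = 0, m3 = tr(M rho(e3))/2 = -2/3.
Multiplying table entries, the bivector images are rho(e12) = I*rho(e3), rho(e13) = -I*rho(e2), rho(e23) = I*rho(e1); with real blade coefficients the real parts of m0..m3 are the coefficients of 1, e1, e2, e3 and the imaginary parts give the bivectors (e23: Im m1, e13: -Im m2, e12: Im m3).
Answer: 8 - 4*e1 - 2/3*e3


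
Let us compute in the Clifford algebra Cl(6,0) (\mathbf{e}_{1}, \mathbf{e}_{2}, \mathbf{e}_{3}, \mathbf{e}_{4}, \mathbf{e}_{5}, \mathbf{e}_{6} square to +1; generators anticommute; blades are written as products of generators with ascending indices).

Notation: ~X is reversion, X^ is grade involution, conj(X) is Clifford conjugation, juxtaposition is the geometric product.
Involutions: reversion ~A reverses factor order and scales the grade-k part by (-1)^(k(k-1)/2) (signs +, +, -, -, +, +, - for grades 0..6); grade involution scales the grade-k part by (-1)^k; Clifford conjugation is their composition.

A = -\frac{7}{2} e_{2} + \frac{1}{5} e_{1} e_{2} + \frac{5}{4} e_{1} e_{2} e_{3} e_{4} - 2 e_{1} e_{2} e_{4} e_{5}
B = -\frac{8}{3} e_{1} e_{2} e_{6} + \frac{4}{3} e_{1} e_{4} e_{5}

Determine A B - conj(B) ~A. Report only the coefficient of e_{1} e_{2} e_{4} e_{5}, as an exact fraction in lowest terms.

first term: -\frac{8}{3} e_{2} + \frac{8}{15} e_{6} - \frac{28}{3} e_{1} e_{6} - \frac{5}{3} e_{2} e_{3} e_{5} - \frac{4}{15} e_{2} e_{4} e_{5} + \frac{10}{3} e_{3} e_{4} e_{6} - \frac{16}{3} e_{4} e_{5} e_{6} + \frac{14}{3} e_{1} e_{2} e_{4} e_{5}
second term: \frac{8}{3} e_{2} - \frac{8}{15} e_{6} - \frac{28}{3} e_{1} e_{6} - \frac{5}{3} e_{2} e_{3} e_{5} - \frac{4}{15} e_{2} e_{4} e_{5} + \frac{10}{3} e_{3} e_{4} e_{6} - \frac{16}{3} e_{4} e_{5} e_{6} - \frac{14}{3} e_{1} e_{2} e_{4} e_{5}
Answer: \frac{28}{3}


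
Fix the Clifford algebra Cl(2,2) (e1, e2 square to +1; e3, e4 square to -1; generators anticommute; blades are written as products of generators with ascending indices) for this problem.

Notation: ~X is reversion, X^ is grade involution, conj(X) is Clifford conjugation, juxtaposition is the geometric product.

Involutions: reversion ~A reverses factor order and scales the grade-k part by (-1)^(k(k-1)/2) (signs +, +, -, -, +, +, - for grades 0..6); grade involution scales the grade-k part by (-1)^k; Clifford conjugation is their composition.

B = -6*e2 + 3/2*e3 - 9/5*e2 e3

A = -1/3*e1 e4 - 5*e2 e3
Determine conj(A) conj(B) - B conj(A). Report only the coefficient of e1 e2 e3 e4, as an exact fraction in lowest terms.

first term: 9 + 15/2*e2 - 30*e3 - 2*e1 e2 e4 + 1/2*e1 e3 e4 + 3/5*e1 e2 e3 e4
second term: -9 + 15/2*e2 - 30*e3 + 2*e1 e2 e4 - 1/2*e1 e3 e4 - 3/5*e1 e2 e3 e4
Answer: 6/5


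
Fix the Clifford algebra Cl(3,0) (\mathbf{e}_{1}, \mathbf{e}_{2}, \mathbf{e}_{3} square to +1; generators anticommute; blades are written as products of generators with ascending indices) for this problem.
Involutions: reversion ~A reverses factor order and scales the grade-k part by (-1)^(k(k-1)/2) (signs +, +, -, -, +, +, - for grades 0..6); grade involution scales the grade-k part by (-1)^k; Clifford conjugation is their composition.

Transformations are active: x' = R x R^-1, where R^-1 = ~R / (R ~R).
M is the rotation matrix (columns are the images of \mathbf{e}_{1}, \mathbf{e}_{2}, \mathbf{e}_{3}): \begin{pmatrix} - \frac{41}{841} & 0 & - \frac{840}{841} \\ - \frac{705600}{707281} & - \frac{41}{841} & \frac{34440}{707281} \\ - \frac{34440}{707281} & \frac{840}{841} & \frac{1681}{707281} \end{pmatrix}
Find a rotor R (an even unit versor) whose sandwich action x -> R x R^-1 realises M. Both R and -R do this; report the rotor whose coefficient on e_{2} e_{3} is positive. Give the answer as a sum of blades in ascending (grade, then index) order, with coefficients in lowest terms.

Method: write R = a + b12*e_{1} e_{2} + b13*e_{1} e_{3} + b23*e_{2} e_{3} with a^2 + b12^2 + b13^2 + b23^2 = 1 (so R^-1 = ~R). Expanding the columns R e_j ~R gives tr M = 4a^2 - 1 and, from the antisymmetric part, M21 - M12 = -4a*b12, M13 - M31 = 4a*b13, M32 - M23 = -4a*b23.
Here tr M = -\frac{67281}{707281}, so a^2 = (1 + tr M)/4 = \frac{160000}{707281} and a = ±\frac{400}{841}. Taking a = \frac{400}{841}: M21 - M12 = -\frac{705600}{707281}, M13 - M31 = -\frac{672000}{707281}, M32 - M23 = \frac{672000}{707281}, giving b12 = \frac{441}{841}, b13 = -\frac{420}{841}, b23 = -\frac{420}{841}, i.e. R = \frac{400}{841} + \frac{441}{841} e_{1} e_{2} - \frac{420}{841} e_{1} e_{3} - \frac{420}{841} e_{2} e_{3}.
Its e_{2} e_{3} coefficient is negative, so report the other preimage -R.
Answer: -\frac{400}{841} - \frac{441}{841} e_{1} e_{2} + \frac{420}{841} e_{1} e_{3} + \frac{420}{841} e_{2} e_{3}. Why the constraint matters: R and -R act identically through the sandwich — M has trace -\frac{67281}{707281} either way — so only the sign condition on e_{2} e_{3} picks one of the two preimages.


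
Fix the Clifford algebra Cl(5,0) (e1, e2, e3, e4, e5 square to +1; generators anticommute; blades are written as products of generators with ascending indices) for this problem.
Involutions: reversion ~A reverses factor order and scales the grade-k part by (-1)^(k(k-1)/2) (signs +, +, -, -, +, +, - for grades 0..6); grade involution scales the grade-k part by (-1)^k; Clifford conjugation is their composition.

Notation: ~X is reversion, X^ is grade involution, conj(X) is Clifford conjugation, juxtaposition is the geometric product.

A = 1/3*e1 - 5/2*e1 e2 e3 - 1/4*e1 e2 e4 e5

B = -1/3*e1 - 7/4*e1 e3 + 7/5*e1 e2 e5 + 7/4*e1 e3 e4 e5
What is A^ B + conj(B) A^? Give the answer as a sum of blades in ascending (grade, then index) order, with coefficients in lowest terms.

first term: 1/9 - 35/8*e2 + 7/12*e3 + 7/20*e4 - 61/48*e2 e3 - 7/15*e2 e5 - 7/2*e3 e5 + 103/24*e2 e4 e5 - 7/12*e3 e4 e5 - 7/16*e2 e3 e4 e5
second term: -1/9 + 35/8*e2 + 7/12*e3 - 7/20*e4 + 61/48*e2 e3 - 7/15*e2 e5 + 7/2*e3 e5 + 103/24*e2 e4 e5 + 7/12*e3 e4 e5 - 7/16*e2 e3 e4 e5
Answer: 7/6*e3 - 14/15*e2 e5 + 103/12*e2 e4 e5 - 7/8*e2 e3 e4 e5


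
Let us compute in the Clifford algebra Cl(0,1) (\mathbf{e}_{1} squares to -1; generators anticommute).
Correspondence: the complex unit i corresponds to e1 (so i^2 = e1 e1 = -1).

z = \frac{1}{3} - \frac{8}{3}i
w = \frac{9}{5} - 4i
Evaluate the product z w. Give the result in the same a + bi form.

In blades: z = \frac{1}{3} - \frac{8}{3} e_{1}, w = \frac{9}{5} - 4 e_{1}.
Distribute z over w term by term (generator squares from the signature, products reordered to ascending indices): (\frac{1}{3})*w = \frac{3}{5} - \frac{4}{3} e_{1}; (-\frac{8}{3} e_{1})*w = -\frac{32}{3} - \frac{24}{5} e_{1}.
Sum: -\frac{151}{15} - \frac{92}{15} e_{1}; translating back through the correspondence:
Answer: -\frac{151}{15} - \frac{92}{15}i


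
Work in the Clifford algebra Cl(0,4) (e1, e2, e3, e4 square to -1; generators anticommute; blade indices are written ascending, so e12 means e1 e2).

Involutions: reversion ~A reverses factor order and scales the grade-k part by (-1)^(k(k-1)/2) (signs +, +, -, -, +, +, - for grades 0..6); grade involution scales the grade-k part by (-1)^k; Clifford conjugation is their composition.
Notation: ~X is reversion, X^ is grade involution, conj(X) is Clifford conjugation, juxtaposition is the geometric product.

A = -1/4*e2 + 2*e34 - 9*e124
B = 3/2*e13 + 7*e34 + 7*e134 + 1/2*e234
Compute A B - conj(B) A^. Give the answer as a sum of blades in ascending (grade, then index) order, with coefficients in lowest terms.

first term: -14 - 14*e1 - e2 - 9/2*e13 + 3*e14 + 63*e23 + 1/8*e34 - 501/8*e123 - 61/4*e234 + 7/4*e1234
second term: 14 - 14*e1 - e2 - 9/2*e13 + 3*e14 + 63*e23 - 1/8*e34 + 507/8*e123 + 47/4*e234 + 7/4*e1234
Answer: -28 + 1/4*e34 - 126*e123 - 27*e234


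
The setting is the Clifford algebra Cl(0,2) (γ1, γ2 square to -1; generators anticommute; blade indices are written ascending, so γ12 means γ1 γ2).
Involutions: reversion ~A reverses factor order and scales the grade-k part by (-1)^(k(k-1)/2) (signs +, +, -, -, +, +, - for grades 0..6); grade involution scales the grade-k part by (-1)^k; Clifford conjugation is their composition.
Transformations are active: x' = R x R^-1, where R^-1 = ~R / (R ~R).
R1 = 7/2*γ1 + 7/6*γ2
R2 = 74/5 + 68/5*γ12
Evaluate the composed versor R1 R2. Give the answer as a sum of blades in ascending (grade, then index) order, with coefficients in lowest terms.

Distribute over the terms of R1 (each basis-blade product reordered to ascending indices, repeated generators contracted through their squares):
(7/2*γ1) R2 = 259/5*γ1 - 238/5*γ2
(7/6*γ2) R2 = 238/15*γ1 + 259/15*γ2
Summing the partial products and collecting blades:
Answer: 203/3*γ1 - 91/3*γ2


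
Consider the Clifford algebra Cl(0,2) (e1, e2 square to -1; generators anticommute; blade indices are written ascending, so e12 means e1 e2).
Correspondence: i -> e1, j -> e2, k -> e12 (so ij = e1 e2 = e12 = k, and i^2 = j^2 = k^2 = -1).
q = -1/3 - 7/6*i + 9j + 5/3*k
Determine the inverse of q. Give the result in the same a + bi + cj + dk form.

In blades: q = -1/3 - 7/6*e1 + 9*e2 + 5/3*e12.
With qbar = -1/3 + 7/6*e1 - 9*e2 - 5/3*e12 (scalar fixed, mapped units negated), q qbar = 341/4 (the sum of squared coefficients), so q^-1 = qbar / (341/4) = -4/1023 + 14/1023*e1 - 36/341*e2 - 20/1023*e12; translating back:
Answer: -4/1023 + 14/1023*i - 36/341*j - 20/1023*k
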